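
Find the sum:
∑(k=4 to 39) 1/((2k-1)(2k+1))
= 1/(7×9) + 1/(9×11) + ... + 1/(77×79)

Partial fractions: 1/((2k-1)(2k+1)) = (1/2)[1/(2k-1) - 1/(2k+1)]
The series telescopes:
= (1/2)[1/7 - 1/79]
= 36/553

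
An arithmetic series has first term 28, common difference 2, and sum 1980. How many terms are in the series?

Using S = n/2 × [2a + (n-1)d]
1980 = n/2 × [2(28) + (n-1)(2)]
1980 = n/2 × [56 + 2n - 2]
3960 = n × [54 + 2n]
2n² + (54)n - 3960 = 0
Discriminant: Δ = (54)² - 4(2)(-3960) = 2916 + 31680 = 34596
√Δ = 186
n = [-(54) + √Δ] / (2·2) = (-54 + 186) / 4 = 132 / 4 = 33
(The negative root is discarded since n must be a positive integer.)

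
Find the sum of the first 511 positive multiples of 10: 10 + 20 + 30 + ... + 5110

Factor out 10: = 10(1 + 2 + ... + 511) = 10 × n(n+1)/2
= 10 × 511×512/2
= 10 × 130816
= 1308160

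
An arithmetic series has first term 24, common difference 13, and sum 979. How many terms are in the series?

Using S = n/2 × [2a + (n-1)d]
979 = n/2 × [2(24) + (n-1)(13)]
979 = n/2 × [48 + 13n - 13]
1958 = n × [35 + 13n]
13n² + (35)n - 1958 = 0
Discriminant: Δ = (35)² - 4(13)(-1958) = 1225 + 101816 = 103041
√Δ = 321
n = [-(35) + √Δ] / (2·13) = (-35 + 321) / 26 = 286 / 26 = 11
(The negative root is discarded since n must be a positive integer.)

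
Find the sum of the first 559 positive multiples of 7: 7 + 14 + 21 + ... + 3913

Factor out 7: = 7(1 + 2 + ... + 559) = 7 × n(n+1)/2
= 7 × 559×560/2
= 7 × 156520
= 1095640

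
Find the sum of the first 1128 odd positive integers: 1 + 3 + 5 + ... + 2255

Sum of first n odd numbers = n²
= 1128²
= 1272384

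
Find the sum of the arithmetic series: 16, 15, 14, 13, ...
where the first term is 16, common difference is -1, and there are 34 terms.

Sₙ = n/2 × (first + last)
Last term = a + (n-1)d = 16 + (34-1)×(-1) = -17
S_34 = 34/2 × (16 + (-17))
S_34 = 34/2 × (-1) = -17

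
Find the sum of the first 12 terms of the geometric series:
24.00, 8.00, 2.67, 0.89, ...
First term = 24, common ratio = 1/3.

Sₙ = a(1 - rⁿ) / (1 - r)
S_12 = 24(1 - (1/3)^12) / (1 - (1/3))
S_12 = 24(1 - (1/531441)) / (2/3)
S_12 = 2125760/59049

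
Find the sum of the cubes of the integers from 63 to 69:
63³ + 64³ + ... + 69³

Use ∑_{k=1}^{n} k³ = [n(n+1)/2]², then subtract the first 62 terms.
∑_{k=1}^{69} k³ = [69×70/2]² = 2415² = 5832225
∑_{k=1}^{62} k³ = [62×63/2]² = 1953² = 3814209
∑_{k=63}^{69} k³ = 5832225 - 3814209 = 2018016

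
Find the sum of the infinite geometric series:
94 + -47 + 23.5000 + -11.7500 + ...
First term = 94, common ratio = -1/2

For |r| < 1, S = a / (1 - r)
S = 94 / (1 - (-1/2))
S = 94 / (3/2)
S = 188/3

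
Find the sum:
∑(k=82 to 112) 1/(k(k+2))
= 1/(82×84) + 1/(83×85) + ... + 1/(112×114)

Partial fractions: 1/(k(k+2)) = (1/2)[1/k - 1/(k+2)]
Telescoping leaves the first two and last two terms:
= (1/2)[1/82 + 1/83 - 1/113 - 1/114]
= 72571/21918723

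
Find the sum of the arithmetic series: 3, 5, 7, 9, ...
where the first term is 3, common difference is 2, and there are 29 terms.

Sₙ = n/2 × (first + last)
Last term = a + (n-1)d = 3 + (29-1)×2 = 59
S_29 = 29/2 × (3 + 59)
S_29 = 29/2 × 62 = 899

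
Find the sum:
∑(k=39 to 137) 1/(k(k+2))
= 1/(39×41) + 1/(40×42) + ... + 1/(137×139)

Partial fractions: 1/(k(k+2)) = (1/2)[1/k - 1/(k+2)]
Telescoping leaves the first two and last two terms:
= (1/2)[1/39 + 1/40 - 1/138 - 1/139]
= 60181/3324880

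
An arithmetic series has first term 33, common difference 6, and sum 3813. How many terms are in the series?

Using S = n/2 × [2a + (n-1)d]
3813 = n/2 × [2(33) + (n-1)(6)]
3813 = n/2 × [66 + 6n - 6]
7626 = n × [60 + 6n]
6n² + (60)n - 7626 = 0
Discriminant: Δ = (60)² - 4(6)(-7626) = 3600 + 183024 = 186624
√Δ = 432
n = [-(60) + √Δ] / (2·6) = (-60 + 432) / 12 = 372 / 12 = 31
(The negative root is discarded since n must be a positive integer.)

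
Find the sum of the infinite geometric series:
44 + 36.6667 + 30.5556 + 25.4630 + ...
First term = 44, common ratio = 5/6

For |r| < 1, S = a / (1 - r)
S = 44 / (1 - (5/6))
S = 44 / (1/6)
S = 264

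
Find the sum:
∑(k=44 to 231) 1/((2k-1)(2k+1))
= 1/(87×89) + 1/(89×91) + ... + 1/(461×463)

Partial fractions: 1/((2k-1)(2k+1)) = (1/2)[1/(2k-1) - 1/(2k+1)]
The series telescopes:
= (1/2)[1/87 - 1/463]
= 188/40281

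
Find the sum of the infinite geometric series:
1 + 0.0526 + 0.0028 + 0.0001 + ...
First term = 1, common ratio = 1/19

For |r| < 1, S = a / (1 - r)
S = 1 / (1 - (1/19))
S = 1 / (18/19)
S = 19/18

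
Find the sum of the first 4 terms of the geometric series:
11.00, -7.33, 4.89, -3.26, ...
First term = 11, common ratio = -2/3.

Sₙ = a(1 - rⁿ) / (1 - r)
S_4 = 11(1 - (-2/3)^4) / (1 - (-2/3))
S_4 = 11(1 - (16/81)) / (5/3)
S_4 = 143/27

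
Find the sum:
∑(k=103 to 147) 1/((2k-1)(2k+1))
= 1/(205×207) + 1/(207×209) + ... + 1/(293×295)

Partial fractions: 1/((2k-1)(2k+1)) = (1/2)[1/(2k-1) - 1/(2k+1)]
The series telescopes:
= (1/2)[1/205 - 1/295]
= 9/12095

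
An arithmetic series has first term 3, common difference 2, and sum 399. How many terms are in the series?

Using S = n/2 × [2a + (n-1)d]
399 = n/2 × [2(3) + (n-1)(2)]
399 = n/2 × [6 + 2n - 2]
798 = n × [4 + 2n]
2n² + (4)n - 798 = 0
Discriminant: Δ = (4)² - 4(2)(-798) = 16 + 6384 = 6400
√Δ = 80
n = [-(4) + √Δ] / (2·2) = (-4 + 80) / 4 = 76 / 4 = 19
(The negative root is discarded since n must be a positive integer.)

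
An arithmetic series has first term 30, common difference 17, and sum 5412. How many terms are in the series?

Using S = n/2 × [2a + (n-1)d]
5412 = n/2 × [2(30) + (n-1)(17)]
5412 = n/2 × [60 + 17n - 17]
10824 = n × [43 + 17n]
17n² + (43)n - 10824 = 0
Discriminant: Δ = (43)² - 4(17)(-10824) = 1849 + 736032 = 737881
√Δ = 859
n = [-(43) + √Δ] / (2·17) = (-43 + 859) / 34 = 816 / 34 = 24
(The negative root is discarded since n must be a positive integer.)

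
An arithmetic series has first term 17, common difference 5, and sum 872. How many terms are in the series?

Using S = n/2 × [2a + (n-1)d]
872 = n/2 × [2(17) + (n-1)(5)]
872 = n/2 × [34 + 5n - 5]
1744 = n × [29 + 5n]
5n² + (29)n - 1744 = 0
Discriminant: Δ = (29)² - 4(5)(-1744) = 841 + 34880 = 35721
√Δ = 189
n = [-(29) + √Δ] / (2·5) = (-29 + 189) / 10 = 160 / 10 = 16
(The negative root is discarded since n must be a positive integer.)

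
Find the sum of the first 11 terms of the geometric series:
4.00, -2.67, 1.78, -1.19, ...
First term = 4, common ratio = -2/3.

Sₙ = a(1 - rⁿ) / (1 - r)
S_11 = 4(1 - (-2/3)^11) / (1 - (-2/3))
S_11 = 4(1 - (-2048/177147)) / (5/3)
S_11 = 143356/59049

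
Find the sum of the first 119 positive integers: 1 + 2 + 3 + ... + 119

Formula: ∑k = n(n+1)/2
= 119×120/2
= 14280/2
= 7140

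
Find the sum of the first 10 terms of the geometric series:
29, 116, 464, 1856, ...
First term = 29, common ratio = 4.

Sₙ = a(1 - rⁿ) / (1 - r)
S_10 = 29(1 - 4^10) / (1 - 4)
S_10 = 29(1 - 1048576) / (-3)
S_10 = 10136225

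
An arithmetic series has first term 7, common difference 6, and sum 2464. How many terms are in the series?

Using S = n/2 × [2a + (n-1)d]
2464 = n/2 × [2(7) + (n-1)(6)]
2464 = n/2 × [14 + 6n - 6]
4928 = n × [8 + 6n]
6n² + (8)n - 4928 = 0
Discriminant: Δ = (8)² - 4(6)(-4928) = 64 + 118272 = 118336
√Δ = 344
n = [-(8) + √Δ] / (2·6) = (-8 + 344) / 12 = 336 / 12 = 28
(The negative root is discarded since n must be a positive integer.)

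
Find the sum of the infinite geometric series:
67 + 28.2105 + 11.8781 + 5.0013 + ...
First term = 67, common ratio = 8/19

For |r| < 1, S = a / (1 - r)
S = 67 / (1 - (8/19))
S = 67 / (11/19)
S = 1273/11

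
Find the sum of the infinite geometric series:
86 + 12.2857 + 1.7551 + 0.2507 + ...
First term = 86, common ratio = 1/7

For |r| < 1, S = a / (1 - r)
S = 86 / (1 - (1/7))
S = 86 / (6/7)
S = 301/3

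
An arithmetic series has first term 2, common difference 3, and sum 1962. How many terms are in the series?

Using S = n/2 × [2a + (n-1)d]
1962 = n/2 × [2(2) + (n-1)(3)]
1962 = n/2 × [4 + 3n - 3]
3924 = n × [1 + 3n]
3n² + (1)n - 3924 = 0
Discriminant: Δ = (1)² - 4(3)(-3924) = 1 + 47088 = 47089
√Δ = 217
n = [-(1) + √Δ] / (2·3) = (-1 + 217) / 6 = 216 / 6 = 36
(The negative root is discarded since n must be a positive integer.)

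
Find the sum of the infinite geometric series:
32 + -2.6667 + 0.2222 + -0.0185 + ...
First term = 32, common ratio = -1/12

For |r| < 1, S = a / (1 - r)
S = 32 / (1 - (-1/12))
S = 32 / (13/12)
S = 384/13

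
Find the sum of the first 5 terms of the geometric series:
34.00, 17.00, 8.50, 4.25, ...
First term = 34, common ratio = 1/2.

Sₙ = a(1 - rⁿ) / (1 - r)
S_5 = 34(1 - (1/2)^5) / (1 - (1/2))
S_5 = 34(1 - (1/32)) / (1/2)
S_5 = 527/8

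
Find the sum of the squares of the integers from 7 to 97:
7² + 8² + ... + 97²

Use ∑_{k=1}^{n} k² = n(n+1)(2n+1)/6, then subtract the first 6 terms.
∑_{k=1}^{97} k² = 97×98×195/6 = 308945
∑_{k=1}^{6} k² = 6×7×13/6 = 91
∑_{k=7}^{97} k² = 308945 - 91 = 308854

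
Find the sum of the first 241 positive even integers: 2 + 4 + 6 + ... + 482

Sum of first n even numbers = n(n+1)
= 241×242
= 58322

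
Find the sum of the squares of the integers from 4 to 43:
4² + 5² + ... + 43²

Use ∑_{k=1}^{n} k² = n(n+1)(2n+1)/6, then subtract the first 3 terms.
∑_{k=1}^{43} k² = 43×44×87/6 = 27434
∑_{k=1}^{3} k² = 3×4×7/6 = 14
∑_{k=4}^{43} k² = 27434 - 14 = 27420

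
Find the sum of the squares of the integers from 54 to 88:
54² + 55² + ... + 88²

Use ∑_{k=1}^{n} k² = n(n+1)(2n+1)/6, then subtract the first 53 terms.
∑_{k=1}^{88} k² = 88×89×177/6 = 231044
∑_{k=1}^{53} k² = 53×54×107/6 = 51039
∑_{k=54}^{88} k² = 231044 - 51039 = 180005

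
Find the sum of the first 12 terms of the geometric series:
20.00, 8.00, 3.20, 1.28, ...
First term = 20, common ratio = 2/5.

Sₙ = a(1 - rⁿ) / (1 - r)
S_12 = 20(1 - (2/5)^12) / (1 - (2/5))
S_12 = 20(1 - (4096/244140625)) / (3/5)
S_12 = 325515372/9765625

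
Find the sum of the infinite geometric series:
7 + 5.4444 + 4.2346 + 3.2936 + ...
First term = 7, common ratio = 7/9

For |r| < 1, S = a / (1 - r)
S = 7 / (1 - (7/9))
S = 7 / (2/9)
S = 63/2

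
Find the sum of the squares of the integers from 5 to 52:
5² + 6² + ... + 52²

Use ∑_{k=1}^{n} k² = n(n+1)(2n+1)/6, then subtract the first 4 terms.
∑_{k=1}^{52} k² = 52×53×105/6 = 48230
∑_{k=1}^{4} k² = 4×5×9/6 = 30
∑_{k=5}^{52} k² = 48230 - 30 = 48200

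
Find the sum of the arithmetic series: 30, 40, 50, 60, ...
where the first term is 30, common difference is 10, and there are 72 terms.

Sₙ = n/2 × (first + last)
Last term = a + (n-1)d = 30 + (72-1)×10 = 740
S_72 = 72/2 × (30 + 740)
S_72 = 72/2 × 770 = 27720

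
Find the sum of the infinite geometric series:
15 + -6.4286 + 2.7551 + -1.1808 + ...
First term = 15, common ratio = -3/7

For |r| < 1, S = a / (1 - r)
S = 15 / (1 - (-3/7))
S = 15 / (10/7)
S = 21/2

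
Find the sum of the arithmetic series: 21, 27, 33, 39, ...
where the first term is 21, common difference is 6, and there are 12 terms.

Sₙ = n/2 × (first + last)
Last term = a + (n-1)d = 21 + (12-1)×6 = 87
S_12 = 12/2 × (21 + 87)
S_12 = 12/2 × 108 = 648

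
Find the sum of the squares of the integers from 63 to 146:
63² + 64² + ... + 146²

Use ∑_{k=1}^{n} k² = n(n+1)(2n+1)/6, then subtract the first 62 terms.
∑_{k=1}^{146} k² = 146×147×293/6 = 1048061
∑_{k=1}^{62} k² = 62×63×125/6 = 81375
∑_{k=63}^{146} k² = 1048061 - 81375 = 966686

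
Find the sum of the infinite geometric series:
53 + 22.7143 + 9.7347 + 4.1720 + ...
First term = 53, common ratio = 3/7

For |r| < 1, S = a / (1 - r)
S = 53 / (1 - (3/7))
S = 53 / (4/7)
S = 371/4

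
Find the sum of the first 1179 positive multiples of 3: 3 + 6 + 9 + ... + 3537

Factor out 3: = 3(1 + 2 + ... + 1179) = 3 × n(n+1)/2
= 3 × 1179×1180/2
= 3 × 695610
= 2086830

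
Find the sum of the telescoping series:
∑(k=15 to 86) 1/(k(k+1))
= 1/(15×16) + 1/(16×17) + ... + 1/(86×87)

Partial fractions: 1/(k(k+1)) = 1/k - 1/(k+1)
The series telescopes:
= (1/15 - 1/16) + (1/16 - 1/17) + ... + (1/86 - 1/87)
= 1/15 - 1/87
= 8/145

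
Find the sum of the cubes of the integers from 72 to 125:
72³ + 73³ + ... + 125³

Use ∑_{k=1}^{n} k³ = [n(n+1)/2]², then subtract the first 71 terms.
∑_{k=1}^{125} k³ = [125×126/2]² = 7875² = 62015625
∑_{k=1}^{71} k³ = [71×72/2]² = 2556² = 6533136
∑_{k=72}^{125} k³ = 62015625 - 6533136 = 55482489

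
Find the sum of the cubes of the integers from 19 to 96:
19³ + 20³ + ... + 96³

Use ∑_{k=1}^{n} k³ = [n(n+1)/2]², then subtract the first 18 terms.
∑_{k=1}^{96} k³ = [96×97/2]² = 4656² = 21678336
∑_{k=1}^{18} k³ = [18×19/2]² = 171² = 29241
∑_{k=19}^{96} k³ = 21678336 - 29241 = 21649095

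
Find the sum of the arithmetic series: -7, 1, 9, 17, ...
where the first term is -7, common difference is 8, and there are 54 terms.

Sₙ = n/2 × (first + last)
Last term = a + (n-1)d = -7 + (54-1)×8 = 417
S_54 = 54/2 × (-7 + 417)
S_54 = 54/2 × 410 = 11070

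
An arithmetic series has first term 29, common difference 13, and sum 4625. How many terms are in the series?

Using S = n/2 × [2a + (n-1)d]
4625 = n/2 × [2(29) + (n-1)(13)]
4625 = n/2 × [58 + 13n - 13]
9250 = n × [45 + 13n]
13n² + (45)n - 9250 = 0
Discriminant: Δ = (45)² - 4(13)(-9250) = 2025 + 481000 = 483025
√Δ = 695
n = [-(45) + √Δ] / (2·13) = (-45 + 695) / 26 = 650 / 26 = 25
(The negative root is discarded since n must be a positive integer.)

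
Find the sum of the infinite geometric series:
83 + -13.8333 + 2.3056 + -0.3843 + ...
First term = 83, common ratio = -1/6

For |r| < 1, S = a / (1 - r)
S = 83 / (1 - (-1/6))
S = 83 / (7/6)
S = 498/7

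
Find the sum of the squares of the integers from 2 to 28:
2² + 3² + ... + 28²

Use ∑_{k=1}^{n} k² = n(n+1)(2n+1)/6, then subtract the first 1 terms.
∑_{k=1}^{28} k² = 28×29×57/6 = 7714
∑_{k=1}^{1} k² = 1×2×3/6 = 1
∑_{k=2}^{28} k² = 7714 - 1 = 7713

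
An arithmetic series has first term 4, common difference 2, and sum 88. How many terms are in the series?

Using S = n/2 × [2a + (n-1)d]
88 = n/2 × [2(4) + (n-1)(2)]
88 = n/2 × [8 + 2n - 2]
176 = n × [6 + 2n]
2n² + (6)n - 176 = 0
Discriminant: Δ = (6)² - 4(2)(-176) = 36 + 1408 = 1444
√Δ = 38
n = [-(6) + √Δ] / (2·2) = (-6 + 38) / 4 = 32 / 4 = 8
(The negative root is discarded since n must be a positive integer.)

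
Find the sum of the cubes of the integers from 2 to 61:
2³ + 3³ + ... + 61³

Use ∑_{k=1}^{n} k³ = [n(n+1)/2]², then subtract the first 1 terms.
∑_{k=1}^{61} k³ = [61×62/2]² = 1891² = 3575881
∑_{k=1}^{1} k³ = [1×2/2]² = 1² = 1
∑_{k=2}^{61} k³ = 3575881 - 1 = 3575880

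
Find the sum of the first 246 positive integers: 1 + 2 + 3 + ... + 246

Formula: ∑k = n(n+1)/2
= 246×247/2
= 60762/2
= 30381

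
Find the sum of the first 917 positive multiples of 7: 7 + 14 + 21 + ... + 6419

Factor out 7: = 7(1 + 2 + ... + 917) = 7 × n(n+1)/2
= 7 × 917×918/2
= 7 × 420903
= 2946321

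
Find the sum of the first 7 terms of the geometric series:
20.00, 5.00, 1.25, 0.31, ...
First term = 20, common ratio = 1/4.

Sₙ = a(1 - rⁿ) / (1 - r)
S_7 = 20(1 - (1/4)^7) / (1 - (1/4))
S_7 = 20(1 - (1/16384)) / (3/4)
S_7 = 27305/1024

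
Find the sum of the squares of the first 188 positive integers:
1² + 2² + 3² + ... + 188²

Formula: ∑k² = n(n+1)(2n+1)/6
= 188×189×377/6
= 13395564/6
= 2232594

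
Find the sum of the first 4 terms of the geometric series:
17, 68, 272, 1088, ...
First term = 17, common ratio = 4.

Sₙ = a(1 - rⁿ) / (1 - r)
S_4 = 17(1 - 4^4) / (1 - 4)
S_4 = 17(1 - 256) / (-3)
S_4 = 1445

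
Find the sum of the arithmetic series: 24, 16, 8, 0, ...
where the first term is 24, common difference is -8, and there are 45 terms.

Sₙ = n/2 × (first + last)
Last term = a + (n-1)d = 24 + (45-1)×(-8) = -328
S_45 = 45/2 × (24 + (-328))
S_45 = 45/2 × (-304) = -6840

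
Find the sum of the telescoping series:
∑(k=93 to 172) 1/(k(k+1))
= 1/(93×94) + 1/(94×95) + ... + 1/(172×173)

Partial fractions: 1/(k(k+1)) = 1/k - 1/(k+1)
The series telescopes:
= (1/93 - 1/94) + (1/94 - 1/95) + ... + (1/172 - 1/173)
= 1/93 - 1/173
= 80/16089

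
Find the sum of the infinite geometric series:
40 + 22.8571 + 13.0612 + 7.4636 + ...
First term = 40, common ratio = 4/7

For |r| < 1, S = a / (1 - r)
S = 40 / (1 - (4/7))
S = 40 / (3/7)
S = 280/3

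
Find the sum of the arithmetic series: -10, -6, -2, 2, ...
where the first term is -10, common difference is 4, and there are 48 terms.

Sₙ = n/2 × (first + last)
Last term = a + (n-1)d = -10 + (48-1)×4 = 178
S_48 = 48/2 × (-10 + 178)
S_48 = 48/2 × 168 = 4032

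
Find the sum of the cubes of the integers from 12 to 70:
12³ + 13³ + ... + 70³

Use ∑_{k=1}^{n} k³ = [n(n+1)/2]², then subtract the first 11 terms.
∑_{k=1}^{70} k³ = [70×71/2]² = 2485² = 6175225
∑_{k=1}^{11} k³ = [11×12/2]² = 66² = 4356
∑_{k=12}^{70} k³ = 6175225 - 4356 = 6170869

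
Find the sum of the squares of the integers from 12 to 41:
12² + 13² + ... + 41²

Use ∑_{k=1}^{n} k² = n(n+1)(2n+1)/6, then subtract the first 11 terms.
∑_{k=1}^{41} k² = 41×42×83/6 = 23821
∑_{k=1}^{11} k² = 11×12×23/6 = 506
∑_{k=12}^{41} k² = 23821 - 506 = 23315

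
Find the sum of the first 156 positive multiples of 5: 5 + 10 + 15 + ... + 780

Factor out 5: = 5(1 + 2 + ... + 156) = 5 × n(n+1)/2
= 5 × 156×157/2
= 5 × 12246
= 61230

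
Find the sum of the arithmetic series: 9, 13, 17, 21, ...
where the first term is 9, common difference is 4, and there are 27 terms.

Sₙ = n/2 × (first + last)
Last term = a + (n-1)d = 9 + (27-1)×4 = 113
S_27 = 27/2 × (9 + 113)
S_27 = 27/2 × 122 = 1647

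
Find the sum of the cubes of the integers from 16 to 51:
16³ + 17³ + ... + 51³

Use ∑_{k=1}^{n} k³ = [n(n+1)/2]², then subtract the first 15 terms.
∑_{k=1}^{51} k³ = [51×52/2]² = 1326² = 1758276
∑_{k=1}^{15} k³ = [15×16/2]² = 120² = 14400
∑_{k=16}^{51} k³ = 1758276 - 14400 = 1743876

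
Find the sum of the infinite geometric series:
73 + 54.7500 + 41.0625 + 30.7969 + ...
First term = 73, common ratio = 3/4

For |r| < 1, S = a / (1 - r)
S = 73 / (1 - (3/4))
S = 73 / (1/4)
S = 292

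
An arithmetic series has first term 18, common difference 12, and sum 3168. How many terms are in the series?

Using S = n/2 × [2a + (n-1)d]
3168 = n/2 × [2(18) + (n-1)(12)]
3168 = n/2 × [36 + 12n - 12]
6336 = n × [24 + 12n]
12n² + (24)n - 6336 = 0
Discriminant: Δ = (24)² - 4(12)(-6336) = 576 + 304128 = 304704
√Δ = 552
n = [-(24) + √Δ] / (2·12) = (-24 + 552) / 24 = 528 / 24 = 22
(The negative root is discarded since n must be a positive integer.)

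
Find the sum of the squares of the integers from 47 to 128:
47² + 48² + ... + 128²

Use ∑_{k=1}^{n} k² = n(n+1)(2n+1)/6, then subtract the first 46 terms.
∑_{k=1}^{128} k² = 128×129×257/6 = 707264
∑_{k=1}^{46} k² = 46×47×93/6 = 33511
∑_{k=47}^{128} k² = 707264 - 33511 = 673753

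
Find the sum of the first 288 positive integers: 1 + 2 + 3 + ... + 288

Formula: ∑k = n(n+1)/2
= 288×289/2
= 83232/2
= 41616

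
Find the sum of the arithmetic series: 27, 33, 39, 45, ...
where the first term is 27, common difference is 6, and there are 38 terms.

Sₙ = n/2 × (first + last)
Last term = a + (n-1)d = 27 + (38-1)×6 = 249
S_38 = 38/2 × (27 + 249)
S_38 = 38/2 × 276 = 5244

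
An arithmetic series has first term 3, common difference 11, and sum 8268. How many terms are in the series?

Using S = n/2 × [2a + (n-1)d]
8268 = n/2 × [2(3) + (n-1)(11)]
8268 = n/2 × [6 + 11n - 11]
16536 = n × [-5 + 11n]
11n² + (-5)n - 16536 = 0
Discriminant: Δ = (-5)² - 4(11)(-16536) = 25 + 727584 = 727609
√Δ = 853
n = [-(-5) + √Δ] / (2·11) = (5 + 853) / 22 = 858 / 22 = 39
(The negative root is discarded since n must be a positive integer.)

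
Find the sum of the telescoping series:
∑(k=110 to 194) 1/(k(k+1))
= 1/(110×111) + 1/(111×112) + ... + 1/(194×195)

Partial fractions: 1/(k(k+1)) = 1/k - 1/(k+1)
The series telescopes:
= (1/110 - 1/111) + (1/111 - 1/112) + ... + (1/194 - 1/195)
= 1/110 - 1/195
= 17/4290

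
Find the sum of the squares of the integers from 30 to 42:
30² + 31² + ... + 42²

Use ∑_{k=1}^{n} k² = n(n+1)(2n+1)/6, then subtract the first 29 terms.
∑_{k=1}^{42} k² = 42×43×85/6 = 25585
∑_{k=1}^{29} k² = 29×30×59/6 = 8555
∑_{k=30}^{42} k² = 25585 - 8555 = 17030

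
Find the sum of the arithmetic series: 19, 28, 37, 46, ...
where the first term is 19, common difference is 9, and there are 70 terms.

Sₙ = n/2 × (first + last)
Last term = a + (n-1)d = 19 + (70-1)×9 = 640
S_70 = 70/2 × (19 + 640)
S_70 = 70/2 × 659 = 23065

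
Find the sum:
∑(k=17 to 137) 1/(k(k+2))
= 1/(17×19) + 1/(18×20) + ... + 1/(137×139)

Partial fractions: 1/(k(k+2)) = (1/2)[1/k - 1/(k+2)]
Telescoping leaves the first two and last two terms:
= (1/2)[1/17 + 1/18 - 1/138 - 1/139]
= 24442/489141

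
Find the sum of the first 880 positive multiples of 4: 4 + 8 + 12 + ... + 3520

Factor out 4: = 4(1 + 2 + ... + 880) = 4 × n(n+1)/2
= 4 × 880×881/2
= 4 × 387640
= 1550560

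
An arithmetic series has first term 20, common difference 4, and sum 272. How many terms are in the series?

Using S = n/2 × [2a + (n-1)d]
272 = n/2 × [2(20) + (n-1)(4)]
272 = n/2 × [40 + 4n - 4]
544 = n × [36 + 4n]
4n² + (36)n - 544 = 0
Discriminant: Δ = (36)² - 4(4)(-544) = 1296 + 8704 = 10000
√Δ = 100
n = [-(36) + √Δ] / (2·4) = (-36 + 100) / 8 = 64 / 8 = 8
(The negative root is discarded since n must be a positive integer.)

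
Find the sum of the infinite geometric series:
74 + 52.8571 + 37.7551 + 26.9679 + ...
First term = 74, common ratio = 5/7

For |r| < 1, S = a / (1 - r)
S = 74 / (1 - (5/7))
S = 74 / (2/7)
S = 259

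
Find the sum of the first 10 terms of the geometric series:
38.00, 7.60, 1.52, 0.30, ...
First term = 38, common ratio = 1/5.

Sₙ = a(1 - rⁿ) / (1 - r)
S_10 = 38(1 - (1/5)^10) / (1 - (1/5))
S_10 = 38(1 - (1/9765625)) / (4/5)
S_10 = 92773428/1953125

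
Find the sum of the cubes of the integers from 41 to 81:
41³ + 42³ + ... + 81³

Use ∑_{k=1}^{n} k³ = [n(n+1)/2]², then subtract the first 40 terms.
∑_{k=1}^{81} k³ = [81×82/2]² = 3321² = 11029041
∑_{k=1}^{40} k³ = [40×41/2]² = 820² = 672400
∑_{k=41}^{81} k³ = 11029041 - 672400 = 10356641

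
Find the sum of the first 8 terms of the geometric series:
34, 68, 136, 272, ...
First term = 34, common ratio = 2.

Sₙ = a(1 - rⁿ) / (1 - r)
S_8 = 34(1 - 2^8) / (1 - 2)
S_8 = 34(1 - 256) / (-1)
S_8 = 8670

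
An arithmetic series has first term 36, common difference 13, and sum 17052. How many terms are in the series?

Using S = n/2 × [2a + (n-1)d]
17052 = n/2 × [2(36) + (n-1)(13)]
17052 = n/2 × [72 + 13n - 13]
34104 = n × [59 + 13n]
13n² + (59)n - 34104 = 0
Discriminant: Δ = (59)² - 4(13)(-34104) = 3481 + 1773408 = 1776889
√Δ = 1333
n = [-(59) + √Δ] / (2·13) = (-59 + 1333) / 26 = 1274 / 26 = 49
(The negative root is discarded since n must be a positive integer.)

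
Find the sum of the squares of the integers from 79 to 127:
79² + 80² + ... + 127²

Use ∑_{k=1}^{n} k² = n(n+1)(2n+1)/6, then subtract the first 78 terms.
∑_{k=1}^{127} k² = 127×128×255/6 = 690880
∑_{k=1}^{78} k² = 78×79×157/6 = 161239
∑_{k=79}^{127} k² = 690880 - 161239 = 529641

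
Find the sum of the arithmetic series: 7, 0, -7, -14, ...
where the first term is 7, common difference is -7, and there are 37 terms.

Sₙ = n/2 × (first + last)
Last term = a + (n-1)d = 7 + (37-1)×(-7) = -245
S_37 = 37/2 × (7 + (-245))
S_37 = 37/2 × (-238) = -4403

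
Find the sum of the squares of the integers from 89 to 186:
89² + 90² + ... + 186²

Use ∑_{k=1}^{n} k² = n(n+1)(2n+1)/6, then subtract the first 88 terms.
∑_{k=1}^{186} k² = 186×187×373/6 = 2162281
∑_{k=1}^{88} k² = 88×89×177/6 = 231044
∑_{k=89}^{186} k² = 2162281 - 231044 = 1931237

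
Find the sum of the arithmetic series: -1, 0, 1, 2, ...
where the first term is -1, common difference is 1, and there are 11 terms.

Sₙ = n/2 × (first + last)
Last term = a + (n-1)d = -1 + (11-1)×1 = 9
S_11 = 11/2 × (-1 + 9)
S_11 = 11/2 × 8 = 44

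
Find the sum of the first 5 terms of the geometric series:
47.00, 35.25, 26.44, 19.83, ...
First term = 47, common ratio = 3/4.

Sₙ = a(1 - rⁿ) / (1 - r)
S_5 = 47(1 - (3/4)^5) / (1 - (3/4))
S_5 = 47(1 - (243/1024)) / (1/4)
S_5 = 36707/256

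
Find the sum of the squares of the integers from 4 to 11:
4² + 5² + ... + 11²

Use ∑_{k=1}^{n} k² = n(n+1)(2n+1)/6, then subtract the first 3 terms.
∑_{k=1}^{11} k² = 11×12×23/6 = 506
∑_{k=1}^{3} k² = 3×4×7/6 = 14
∑_{k=4}^{11} k² = 506 - 14 = 492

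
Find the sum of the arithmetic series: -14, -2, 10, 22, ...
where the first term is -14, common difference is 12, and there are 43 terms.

Sₙ = n/2 × (first + last)
Last term = a + (n-1)d = -14 + (43-1)×12 = 490
S_43 = 43/2 × (-14 + 490)
S_43 = 43/2 × 476 = 10234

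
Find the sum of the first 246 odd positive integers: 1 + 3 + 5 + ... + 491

Sum of first n odd numbers = n²
= 246²
= 60516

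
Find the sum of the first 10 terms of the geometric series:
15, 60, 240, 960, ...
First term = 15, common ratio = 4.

Sₙ = a(1 - rⁿ) / (1 - r)
S_10 = 15(1 - 4^10) / (1 - 4)
S_10 = 15(1 - 1048576) / (-3)
S_10 = 5242875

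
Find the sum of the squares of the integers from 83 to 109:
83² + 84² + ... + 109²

Use ∑_{k=1}^{n} k² = n(n+1)(2n+1)/6, then subtract the first 82 terms.
∑_{k=1}^{109} k² = 109×110×219/6 = 437635
∑_{k=1}^{82} k² = 82×83×165/6 = 187165
∑_{k=83}^{109} k² = 437635 - 187165 = 250470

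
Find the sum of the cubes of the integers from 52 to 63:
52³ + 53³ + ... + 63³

Use ∑_{k=1}^{n} k³ = [n(n+1)/2]², then subtract the first 51 terms.
∑_{k=1}^{63} k³ = [63×64/2]² = 2016² = 4064256
∑_{k=1}^{51} k³ = [51×52/2]² = 1326² = 1758276
∑_{k=52}^{63} k³ = 4064256 - 1758276 = 2305980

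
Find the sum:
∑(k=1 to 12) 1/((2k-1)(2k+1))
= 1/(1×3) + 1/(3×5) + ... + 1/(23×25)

Partial fractions: 1/((2k-1)(2k+1)) = (1/2)[1/(2k-1) - 1/(2k+1)]
The series telescopes:
= (1/2)[1/1 - 1/25]
= 12/25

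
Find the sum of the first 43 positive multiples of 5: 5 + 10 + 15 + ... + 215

Factor out 5: = 5(1 + 2 + ... + 43) = 5 × n(n+1)/2
= 5 × 43×44/2
= 5 × 946
= 4730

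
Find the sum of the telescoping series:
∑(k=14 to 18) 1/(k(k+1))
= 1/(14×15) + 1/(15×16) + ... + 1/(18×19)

Partial fractions: 1/(k(k+1)) = 1/k - 1/(k+1)
The series telescopes:
= (1/14 - 1/15) + (1/15 - 1/16) + ... + (1/18 - 1/19)
= 1/14 - 1/19
= 5/266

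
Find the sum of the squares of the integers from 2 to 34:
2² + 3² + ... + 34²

Use ∑_{k=1}^{n} k² = n(n+1)(2n+1)/6, then subtract the first 1 terms.
∑_{k=1}^{34} k² = 34×35×69/6 = 13685
∑_{k=1}^{1} k² = 1×2×3/6 = 1
∑_{k=2}^{34} k² = 13685 - 1 = 13684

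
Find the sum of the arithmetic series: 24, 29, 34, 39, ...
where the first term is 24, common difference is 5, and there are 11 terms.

Sₙ = n/2 × (first + last)
Last term = a + (n-1)d = 24 + (11-1)×5 = 74
S_11 = 11/2 × (24 + 74)
S_11 = 11/2 × 98 = 539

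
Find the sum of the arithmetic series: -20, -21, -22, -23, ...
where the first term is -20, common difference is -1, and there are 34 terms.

Sₙ = n/2 × (first + last)
Last term = a + (n-1)d = -20 + (34-1)×(-1) = -53
S_34 = 34/2 × (-20 + (-53))
S_34 = 34/2 × (-73) = -1241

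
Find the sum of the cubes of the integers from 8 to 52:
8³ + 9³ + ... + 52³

Use ∑_{k=1}^{n} k³ = [n(n+1)/2]², then subtract the first 7 terms.
∑_{k=1}^{52} k³ = [52×53/2]² = 1378² = 1898884
∑_{k=1}^{7} k³ = [7×8/2]² = 28² = 784
∑_{k=8}^{52} k³ = 1898884 - 784 = 1898100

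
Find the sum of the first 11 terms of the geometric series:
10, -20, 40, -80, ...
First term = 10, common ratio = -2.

Sₙ = a(1 - rⁿ) / (1 - r)
S_11 = 10(1 - (-2)^11) / (1 - (-2))
S_11 = 10(1 - (-2048)) / (3)
S_11 = 6830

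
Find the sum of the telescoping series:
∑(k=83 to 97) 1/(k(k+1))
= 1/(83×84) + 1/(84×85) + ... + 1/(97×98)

Partial fractions: 1/(k(k+1)) = 1/k - 1/(k+1)
The series telescopes:
= (1/83 - 1/84) + (1/84 - 1/85) + ... + (1/97 - 1/98)
= 1/83 - 1/98
= 15/8134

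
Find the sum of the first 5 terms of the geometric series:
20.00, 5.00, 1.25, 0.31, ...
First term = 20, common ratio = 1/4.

Sₙ = a(1 - rⁿ) / (1 - r)
S_5 = 20(1 - (1/4)^5) / (1 - (1/4))
S_5 = 20(1 - (1/1024)) / (3/4)
S_5 = 1705/64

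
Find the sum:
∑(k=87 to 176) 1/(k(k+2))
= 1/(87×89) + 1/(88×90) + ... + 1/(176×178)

Partial fractions: 1/(k(k+2)) = (1/2)[1/k - 1/(k+2)]
Telescoping leaves the first two and last two terms:
= (1/2)[1/87 + 1/88 - 1/177 - 1/178]
= 155315/26801104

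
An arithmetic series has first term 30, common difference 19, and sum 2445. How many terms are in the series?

Using S = n/2 × [2a + (n-1)d]
2445 = n/2 × [2(30) + (n-1)(19)]
2445 = n/2 × [60 + 19n - 19]
4890 = n × [41 + 19n]
19n² + (41)n - 4890 = 0
Discriminant: Δ = (41)² - 4(19)(-4890) = 1681 + 371640 = 373321
√Δ = 611
n = [-(41) + √Δ] / (2·19) = (-41 + 611) / 38 = 570 / 38 = 15
(The negative root is discarded since n must be a positive integer.)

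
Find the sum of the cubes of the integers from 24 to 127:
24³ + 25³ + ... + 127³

Use ∑_{k=1}^{n} k³ = [n(n+1)/2]², then subtract the first 23 terms.
∑_{k=1}^{127} k³ = [127×128/2]² = 8128² = 66064384
∑_{k=1}^{23} k³ = [23×24/2]² = 276² = 76176
∑_{k=24}^{127} k³ = 66064384 - 76176 = 65988208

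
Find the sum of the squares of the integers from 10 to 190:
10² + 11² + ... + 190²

Use ∑_{k=1}^{n} k² = n(n+1)(2n+1)/6, then subtract the first 9 terms.
∑_{k=1}^{190} k² = 190×191×381/6 = 2304415
∑_{k=1}^{9} k² = 9×10×19/6 = 285
∑_{k=10}^{190} k² = 2304415 - 285 = 2304130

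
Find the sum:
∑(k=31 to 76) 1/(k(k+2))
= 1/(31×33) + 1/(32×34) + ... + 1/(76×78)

Partial fractions: 1/(k(k+2)) = (1/2)[1/k - 1/(k+2)]
Telescoping leaves the first two and last two terms:
= (1/2)[1/31 + 1/32 - 1/77 - 1/78]
= 112309/5957952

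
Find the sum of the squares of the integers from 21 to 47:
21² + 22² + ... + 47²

Use ∑_{k=1}^{n} k² = n(n+1)(2n+1)/6, then subtract the first 20 terms.
∑_{k=1}^{47} k² = 47×48×95/6 = 35720
∑_{k=1}^{20} k² = 20×21×41/6 = 2870
∑_{k=21}^{47} k² = 35720 - 2870 = 32850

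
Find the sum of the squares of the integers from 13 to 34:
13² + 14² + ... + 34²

Use ∑_{k=1}^{n} k² = n(n+1)(2n+1)/6, then subtract the first 12 terms.
∑_{k=1}^{34} k² = 34×35×69/6 = 13685
∑_{k=1}^{12} k² = 12×13×25/6 = 650
∑_{k=13}^{34} k² = 13685 - 650 = 13035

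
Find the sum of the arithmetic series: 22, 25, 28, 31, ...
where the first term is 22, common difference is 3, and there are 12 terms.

Sₙ = n/2 × (first + last)
Last term = a + (n-1)d = 22 + (12-1)×3 = 55
S_12 = 12/2 × (22 + 55)
S_12 = 12/2 × 77 = 462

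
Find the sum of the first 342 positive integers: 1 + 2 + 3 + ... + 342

Formula: ∑k = n(n+1)/2
= 342×343/2
= 117306/2
= 58653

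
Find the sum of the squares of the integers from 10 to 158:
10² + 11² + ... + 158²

Use ∑_{k=1}^{n} k² = n(n+1)(2n+1)/6, then subtract the first 9 terms.
∑_{k=1}^{158} k² = 158×159×317/6 = 1327279
∑_{k=1}^{9} k² = 9×10×19/6 = 285
∑_{k=10}^{158} k² = 1327279 - 285 = 1326994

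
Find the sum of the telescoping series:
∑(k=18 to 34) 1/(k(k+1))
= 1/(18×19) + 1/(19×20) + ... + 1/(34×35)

Partial fractions: 1/(k(k+1)) = 1/k - 1/(k+1)
The series telescopes:
= (1/18 - 1/19) + (1/19 - 1/20) + ... + (1/34 - 1/35)
= 1/18 - 1/35
= 17/630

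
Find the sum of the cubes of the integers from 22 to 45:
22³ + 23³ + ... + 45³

Use ∑_{k=1}^{n} k³ = [n(n+1)/2]², then subtract the first 21 terms.
∑_{k=1}^{45} k³ = [45×46/2]² = 1035² = 1071225
∑_{k=1}^{21} k³ = [21×22/2]² = 231² = 53361
∑_{k=22}^{45} k³ = 1071225 - 53361 = 1017864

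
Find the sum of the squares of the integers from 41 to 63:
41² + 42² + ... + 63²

Use ∑_{k=1}^{n} k² = n(n+1)(2n+1)/6, then subtract the first 40 terms.
∑_{k=1}^{63} k² = 63×64×127/6 = 85344
∑_{k=1}^{40} k² = 40×41×81/6 = 22140
∑_{k=41}^{63} k² = 85344 - 22140 = 63204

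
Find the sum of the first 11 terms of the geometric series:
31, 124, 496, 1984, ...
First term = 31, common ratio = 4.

Sₙ = a(1 - rⁿ) / (1 - r)
S_11 = 31(1 - 4^11) / (1 - 4)
S_11 = 31(1 - 4194304) / (-3)
S_11 = 43341131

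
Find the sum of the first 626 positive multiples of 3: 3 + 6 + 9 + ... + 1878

Factor out 3: = 3(1 + 2 + ... + 626) = 3 × n(n+1)/2
= 3 × 626×627/2
= 3 × 196251
= 588753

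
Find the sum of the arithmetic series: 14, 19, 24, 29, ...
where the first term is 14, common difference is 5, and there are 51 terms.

Sₙ = n/2 × (first + last)
Last term = a + (n-1)d = 14 + (51-1)×5 = 264
S_51 = 51/2 × (14 + 264)
S_51 = 51/2 × 278 = 7089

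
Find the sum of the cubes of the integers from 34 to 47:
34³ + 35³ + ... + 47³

Use ∑_{k=1}^{n} k³ = [n(n+1)/2]², then subtract the first 33 terms.
∑_{k=1}^{47} k³ = [47×48/2]² = 1128² = 1272384
∑_{k=1}^{33} k³ = [33×34/2]² = 561² = 314721
∑_{k=34}^{47} k³ = 1272384 - 314721 = 957663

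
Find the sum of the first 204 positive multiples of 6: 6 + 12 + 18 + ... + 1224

Factor out 6: = 6(1 + 2 + ... + 204) = 6 × n(n+1)/2
= 6 × 204×205/2
= 6 × 20910
= 125460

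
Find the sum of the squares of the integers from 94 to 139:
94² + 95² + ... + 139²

Use ∑_{k=1}^{n} k² = n(n+1)(2n+1)/6, then subtract the first 93 terms.
∑_{k=1}^{139} k² = 139×140×279/6 = 904890
∑_{k=1}^{93} k² = 93×94×187/6 = 272459
∑_{k=94}^{139} k² = 904890 - 272459 = 632431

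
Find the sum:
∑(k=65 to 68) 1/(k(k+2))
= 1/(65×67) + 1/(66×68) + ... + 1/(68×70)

Partial fractions: 1/(k(k+2)) = (1/2)[1/k - 1/(k+2)]
Telescoping leaves the first two and last two terms:
= (1/2)[1/65 + 1/66 - 1/69 - 1/70]
= 607/690690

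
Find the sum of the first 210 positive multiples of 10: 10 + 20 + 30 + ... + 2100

Factor out 10: = 10(1 + 2 + ... + 210) = 10 × n(n+1)/2
= 10 × 210×211/2
= 10 × 22155
= 221550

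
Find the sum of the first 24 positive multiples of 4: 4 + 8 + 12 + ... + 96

Factor out 4: = 4(1 + 2 + ... + 24) = 4 × n(n+1)/2
= 4 × 24×25/2
= 4 × 300
= 1200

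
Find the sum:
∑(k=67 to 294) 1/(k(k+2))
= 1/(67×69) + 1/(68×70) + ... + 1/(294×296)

Partial fractions: 1/(k(k+2)) = (1/2)[1/k - 1/(k+2)]
Telescoping leaves the first two and last two terms:
= (1/2)[1/67 + 1/68 - 1/295 - 1/296]
= 2273901/198914960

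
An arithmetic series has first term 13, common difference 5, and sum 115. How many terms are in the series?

Using S = n/2 × [2a + (n-1)d]
115 = n/2 × [2(13) + (n-1)(5)]
115 = n/2 × [26 + 5n - 5]
230 = n × [21 + 5n]
5n² + (21)n - 230 = 0
Discriminant: Δ = (21)² - 4(5)(-230) = 441 + 4600 = 5041
√Δ = 71
n = [-(21) + √Δ] / (2·5) = (-21 + 71) / 10 = 50 / 10 = 5
(The negative root is discarded since n must be a positive integer.)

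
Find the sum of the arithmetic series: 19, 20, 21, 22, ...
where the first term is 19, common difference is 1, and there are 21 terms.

Sₙ = n/2 × (first + last)
Last term = a + (n-1)d = 19 + (21-1)×1 = 39
S_21 = 21/2 × (19 + 39)
S_21 = 21/2 × 58 = 609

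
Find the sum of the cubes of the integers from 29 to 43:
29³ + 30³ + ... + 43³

Use ∑_{k=1}^{n} k³ = [n(n+1)/2]², then subtract the first 28 terms.
∑_{k=1}^{43} k³ = [43×44/2]² = 946² = 894916
∑_{k=1}^{28} k³ = [28×29/2]² = 406² = 164836
∑_{k=29}^{43} k³ = 894916 - 164836 = 730080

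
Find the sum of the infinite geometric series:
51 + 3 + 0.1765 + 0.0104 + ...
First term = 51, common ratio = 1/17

For |r| < 1, S = a / (1 - r)
S = 51 / (1 - (1/17))
S = 51 / (16/17)
S = 867/16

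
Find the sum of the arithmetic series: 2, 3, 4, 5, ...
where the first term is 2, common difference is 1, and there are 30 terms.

Sₙ = n/2 × (first + last)
Last term = a + (n-1)d = 2 + (30-1)×1 = 31
S_30 = 30/2 × (2 + 31)
S_30 = 30/2 × 33 = 495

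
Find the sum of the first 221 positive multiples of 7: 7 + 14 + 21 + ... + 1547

Factor out 7: = 7(1 + 2 + ... + 221) = 7 × n(n+1)/2
= 7 × 221×222/2
= 7 × 24531
= 171717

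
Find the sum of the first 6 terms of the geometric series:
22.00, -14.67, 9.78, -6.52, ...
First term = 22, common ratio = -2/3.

Sₙ = a(1 - rⁿ) / (1 - r)
S_6 = 22(1 - (-2/3)^6) / (1 - (-2/3))
S_6 = 22(1 - (64/729)) / (5/3)
S_6 = 2926/243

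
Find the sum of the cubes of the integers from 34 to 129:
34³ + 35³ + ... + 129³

Use ∑_{k=1}^{n} k³ = [n(n+1)/2]², then subtract the first 33 terms.
∑_{k=1}^{129} k³ = [129×130/2]² = 8385² = 70308225
∑_{k=1}^{33} k³ = [33×34/2]² = 561² = 314721
∑_{k=34}^{129} k³ = 70308225 - 314721 = 69993504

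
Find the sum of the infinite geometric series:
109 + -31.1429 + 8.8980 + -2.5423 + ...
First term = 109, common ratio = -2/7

For |r| < 1, S = a / (1 - r)
S = 109 / (1 - (-2/7))
S = 109 / (9/7)
S = 763/9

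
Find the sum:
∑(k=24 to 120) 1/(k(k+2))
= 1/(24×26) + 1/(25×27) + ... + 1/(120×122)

Partial fractions: 1/(k(k+2)) = (1/2)[1/k - 1/(k+2)]
Telescoping leaves the first two and last two terms:
= (1/2)[1/24 + 1/25 - 1/121 - 1/122]
= 288769/8857200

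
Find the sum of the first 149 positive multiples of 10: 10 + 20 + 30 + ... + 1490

Factor out 10: = 10(1 + 2 + ... + 149) = 10 × n(n+1)/2
= 10 × 149×150/2
= 10 × 11175
= 111750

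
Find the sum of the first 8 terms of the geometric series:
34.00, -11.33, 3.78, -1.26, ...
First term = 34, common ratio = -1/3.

Sₙ = a(1 - rⁿ) / (1 - r)
S_8 = 34(1 - (-1/3)^8) / (1 - (-1/3))
S_8 = 34(1 - (1/6561)) / (4/3)
S_8 = 55760/2187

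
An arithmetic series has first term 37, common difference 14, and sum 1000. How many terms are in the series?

Using S = n/2 × [2a + (n-1)d]
1000 = n/2 × [2(37) + (n-1)(14)]
1000 = n/2 × [74 + 14n - 14]
2000 = n × [60 + 14n]
14n² + (60)n - 2000 = 0
Discriminant: Δ = (60)² - 4(14)(-2000) = 3600 + 112000 = 115600
√Δ = 340
n = [-(60) + √Δ] / (2·14) = (-60 + 340) / 28 = 280 / 28 = 10
(The negative root is discarded since n must be a positive integer.)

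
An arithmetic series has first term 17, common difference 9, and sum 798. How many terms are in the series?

Using S = n/2 × [2a + (n-1)d]
798 = n/2 × [2(17) + (n-1)(9)]
798 = n/2 × [34 + 9n - 9]
1596 = n × [25 + 9n]
9n² + (25)n - 1596 = 0
Discriminant: Δ = (25)² - 4(9)(-1596) = 625 + 57456 = 58081
√Δ = 241
n = [-(25) + √Δ] / (2·9) = (-25 + 241) / 18 = 216 / 18 = 12
(The negative root is discarded since n must be a positive integer.)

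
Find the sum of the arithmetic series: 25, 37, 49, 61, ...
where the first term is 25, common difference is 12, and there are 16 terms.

Sₙ = n/2 × (first + last)
Last term = a + (n-1)d = 25 + (16-1)×12 = 205
S_16 = 16/2 × (25 + 205)
S_16 = 16/2 × 230 = 1840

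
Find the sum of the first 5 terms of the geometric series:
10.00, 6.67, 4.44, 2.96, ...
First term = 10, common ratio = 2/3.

Sₙ = a(1 - rⁿ) / (1 - r)
S_5 = 10(1 - (2/3)^5) / (1 - (2/3))
S_5 = 10(1 - (32/243)) / (1/3)
S_5 = 2110/81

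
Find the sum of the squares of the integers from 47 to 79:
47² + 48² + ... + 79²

Use ∑_{k=1}^{n} k² = n(n+1)(2n+1)/6, then subtract the first 46 terms.
∑_{k=1}^{79} k² = 79×80×159/6 = 167480
∑_{k=1}^{46} k² = 46×47×93/6 = 33511
∑_{k=47}^{79} k² = 167480 - 33511 = 133969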